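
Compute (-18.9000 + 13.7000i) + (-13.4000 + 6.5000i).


Real: -18.9 - 13.4 = -32.3
Imag: 13.7 + 6.5 = 20.2

-32.3000 + 20.2000i


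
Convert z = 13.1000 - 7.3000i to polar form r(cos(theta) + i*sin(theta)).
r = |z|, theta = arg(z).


r = sqrt(171.61+53.29) = sqrt(224.9) = 14.9967
theta = atan2(-7.3, 13.1) = -29.1288 degrees

r = 14.9967, theta = -29.1288 degrees


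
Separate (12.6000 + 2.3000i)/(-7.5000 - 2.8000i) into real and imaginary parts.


Multiply by conjugate: (12.6000 + 2.3000i)(-7.5000 + 2.8000i) / ((-7.5)^2 + (-2.8)^2)
Numerator real = 12.6*(-7.5) + 2.3*(-2.8) = -100.94
Numerator imag = 2.3*(-7.5) - 12.6*(-2.8) = 18.03
Denominator = 64.09
Re(z) = -100.94/64.09 = -1.5750
Im(z) = 18.03/64.09 = 0.2813

Re(z) = -1.5750, Im(z) = 0.2813


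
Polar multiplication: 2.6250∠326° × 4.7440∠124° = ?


r = 2.6250 * 4.7440 = 12.4530
theta = 326° + 124° = 450° = 90° (mod 360)

12.4530 cis(90°)


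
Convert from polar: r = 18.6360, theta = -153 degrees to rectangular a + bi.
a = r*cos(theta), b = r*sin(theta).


a = 18.6360*cos(-153°) = 18.6360*(-0.891007) = -16.6048
b = 18.6360*sin(-153°) = 18.6360*(-0.45399) = -8.4606

-16.6048 - 8.4606i


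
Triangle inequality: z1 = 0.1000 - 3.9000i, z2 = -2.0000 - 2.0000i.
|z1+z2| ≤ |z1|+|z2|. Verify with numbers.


|z1| = sqrt(0.1^2 + (-3.9)^2) = sqrt(15.22) = 3.9013
|z2| = sqrt((-2)^2 + (-2)^2) = sqrt(8) = 2.8284
z1+z2 = -1.9000 - 5.9000i
|z1+z2| = sqrt(38.42) = 6.1984
|z1|+|z2| = 3.9013 + 2.8284 = 6.7297

|z1+z2| = 6.1984 ≤ |z1|+|z2| = 6.7297 (verified)


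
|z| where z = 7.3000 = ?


|z| = sqrt(7.3^2 + 0^2) = sqrt(53.29 + 0) = sqrt(53.29) = 7.3000

|z| = 7.3000


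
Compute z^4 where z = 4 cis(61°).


r^4 = 4^4 = 256
n*theta = 4*61° = 244° = 244° (mod 360)
a = 256*cos(244°) = -112.2230
b = 256*sin(244°) = -230.0913

256 cis(244°) = -112.2230 - 230.0913i


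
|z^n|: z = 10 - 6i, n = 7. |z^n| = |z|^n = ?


|z| = sqrt(100+36) = sqrt(136) = 11.6619
|z^7| = |z|^7 = (sqrt(136))^7 = 136^3 * sqrt(136) = 2515456*sqrt(136)

|z^7| = 2515456*sqrt(136) ≈ 29335005.8592


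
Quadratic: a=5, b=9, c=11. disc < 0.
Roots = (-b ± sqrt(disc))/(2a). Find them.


disc = 9^2 - 4*5*11 = 81 - 220 = -139
sqrt(|disc|) = sqrt(139) = 11.7898
Real part = -9/(2*5) = -0.9000
Imag part = 11.7898/(2*5) = 1.1790

-0.9000 ± 1.1790i


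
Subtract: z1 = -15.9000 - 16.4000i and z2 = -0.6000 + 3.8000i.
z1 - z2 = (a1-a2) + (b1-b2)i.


Real: -15.9 + 0.6 = -15.3
Imag: -16.4 - 3.8 = -20.2

-15.3000 - 20.2000i


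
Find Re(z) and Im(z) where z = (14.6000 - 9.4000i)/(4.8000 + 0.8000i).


Multiply by conjugate: (14.6000 - 9.4000i)(4.8000 - 0.8000i) / (4.8^2 + 0.8^2)
Numerator real = 14.6*4.8 - (9.4)*0.8 = 62.56
Numerator imag = -9.4*4.8 - 14.6*0.8 = -56.8
Denominator = 23.68
Re(z) = 62.56/23.68 = 2.6419
Im(z) = -56.8/23.68 = -2.3986

Re(z) = 2.6419, Im(z) = -2.3986


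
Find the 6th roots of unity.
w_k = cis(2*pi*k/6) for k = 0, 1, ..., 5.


The 6th roots of unity are cis(360k/6°) for k=0..5
Angle step = 360/6 = 60°
Primitive root: cis(60°)
Primitive root = 0.5000 + 0.8660i

6 roots at angles: 0°, 60°, 120°, 180°, 240°, 300°


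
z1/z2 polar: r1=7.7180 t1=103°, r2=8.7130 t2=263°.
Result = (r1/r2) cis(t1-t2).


r = 7.7180 / 8.7130 = 0.8858
theta = 103° - 263° = -160° = 200° (mod 360)

0.8858 cis(200°)


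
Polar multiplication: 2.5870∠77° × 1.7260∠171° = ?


r = 2.5870 * 1.7260 = 4.4652
theta = 77° + 171° = 248° = 248° (mod 360)

4.4652 cis(248°)


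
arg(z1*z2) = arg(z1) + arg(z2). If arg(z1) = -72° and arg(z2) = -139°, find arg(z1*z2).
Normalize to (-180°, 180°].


arg(z1*z2) = -72° - 139° = -211°
Normalized to (-180°, 180°]: 149°

149°


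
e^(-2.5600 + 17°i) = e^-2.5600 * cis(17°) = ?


e^-2.5600 = 0.0773
cos(17°) = 0.9563
sin(17°) = 0.2924
Real = 0.0773*0.9563 = 0.0739
Imag = 0.0773*0.2924 = 0.0226

0.0739 + 0.0226i


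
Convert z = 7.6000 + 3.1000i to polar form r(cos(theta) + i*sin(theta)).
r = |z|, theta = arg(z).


r = sqrt(57.76+9.61) = sqrt(67.37) = 8.2079
theta = atan2(3.1, 7.6) = 22.1903 degrees

r = 8.2079, theta = 22.1903 degrees


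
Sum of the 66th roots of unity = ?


The sum of all 66th roots of unity is 0.
Geometric series: (1 - w^66)/(1 - w) = (1-1)/(1-w) = 0 since w^66 = 1, w ≠ 1.
Alternatively: coefficient of z^65 in z^66 - 1 is 0.

0


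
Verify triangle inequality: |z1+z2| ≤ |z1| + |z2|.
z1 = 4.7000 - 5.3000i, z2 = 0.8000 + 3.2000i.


|z1| = sqrt(4.7^2 + (-5.3)^2) = sqrt(50.18) = 7.0838
|z2| = sqrt(0.8^2 + 3.2^2) = sqrt(10.88) = 3.2985
z1+z2 = 5.5000 - 2.1000i
|z1+z2| = sqrt(34.66) = 5.8873
|z1|+|z2| = 7.0838 + 3.2985 = 10.3823

|z1+z2| = 5.8873 ≤ |z1|+|z2| = 10.3823 (verified)


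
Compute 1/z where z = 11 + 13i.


|z|^2 = 121+169 = 290
1/z = (11 - 13i)/290

1/z = 0.0379 - 0.0448i


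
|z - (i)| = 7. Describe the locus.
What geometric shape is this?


|z - z0| = r is a circle with center z0 and radius r.
Center = (0, 1), radius = 7

Circle with center (0, 1) and radius 7


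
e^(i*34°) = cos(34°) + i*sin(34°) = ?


cos(34°) = 0.8290
sin(34°) = 0.5592

e^(i*34°) = 0.8290 + 0.5592i


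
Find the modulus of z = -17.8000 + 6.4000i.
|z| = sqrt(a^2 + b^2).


|z| = sqrt((-17.8)^2 + 6.4^2) = sqrt(316.84 + 40.96) = sqrt(357.8) = 18.9156

|z| = 18.9156


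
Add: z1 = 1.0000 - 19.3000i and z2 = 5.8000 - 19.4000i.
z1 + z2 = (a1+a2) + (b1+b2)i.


Real: 1 + 5.8 = 6.8
Imag: -19.3 - 19.4 = -38.7

6.8000 - 38.7000i


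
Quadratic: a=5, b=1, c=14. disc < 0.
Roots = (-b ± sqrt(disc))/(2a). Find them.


disc = 1^2 - 4*5*14 = 1 - 280 = -279
sqrt(|disc|) = sqrt(279) = 16.7033
Real part = -1/(2*5) = -0.1000
Imag part = 16.7033/(2*5) = 1.6703

-0.1000 ± 1.6703i


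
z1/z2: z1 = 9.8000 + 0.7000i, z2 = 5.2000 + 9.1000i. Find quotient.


Conjugate of z2 = 5.2000 - 9.1000i
Numerator: (9.8000 + 0.7000i)(5.2000 - 9.1000i) = 57.3300 - 85.5400i
Denominator: 5.2^2 + 9.1^2 = 109.85
Result = (57.3300 - 85.5400i)/109.85

0.5219 - 0.7787i


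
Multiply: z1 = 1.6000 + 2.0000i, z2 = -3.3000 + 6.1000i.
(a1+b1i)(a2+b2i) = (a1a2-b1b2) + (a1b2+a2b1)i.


Real = 1.6*(-3.3) - 2*6.1 = -5.28 - 12.2 = -17.48
Imag = 1.6*6.1 - (3.3)*2 = 9.76 - (6.6) = 3.16

-17.4800 + 3.1600i


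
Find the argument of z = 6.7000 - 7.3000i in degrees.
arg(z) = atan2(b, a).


Re = 6.7, Im = -7.3
arg = atan2(-7.3, 6.7) = -47.4540 degrees

arg(z) = -47.4540 degrees


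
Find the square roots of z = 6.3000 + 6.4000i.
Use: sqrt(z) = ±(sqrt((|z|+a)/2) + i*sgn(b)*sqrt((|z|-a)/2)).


|z| = sqrt(39.69+40.96) = 8.9805
sqrt((|z|+a)/2) = sqrt((8.9805+6.3)/2) = sqrt(7.6403) = 2.7641
sqrt((|z|-a)/2) = sqrt((8.9805-6.3)/2) = sqrt(1.3403) = 1.1577

±(2.7641 + 1.1577i) i.e. 2.7641 + 1.1577i and -2.7641 - 1.1577i


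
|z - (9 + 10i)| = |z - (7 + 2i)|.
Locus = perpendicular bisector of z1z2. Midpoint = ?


Equal distances means the locus is the perpendicular bisector of z1 and z2.
Midpoint = ((9+7)/2, (10+2)/2) = (8.0000, 6.0000)

Perpendicular bisector through (8.0000, 6.0000)


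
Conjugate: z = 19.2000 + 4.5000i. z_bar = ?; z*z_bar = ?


z_bar = 19.2000 - 4.5000i
z*z_bar = 19.2^2 + 4.5^2 = 368.64 + 20.25 = 388.89

z_bar = 19.2000 - 4.5000i, z*z_bar = 388.89


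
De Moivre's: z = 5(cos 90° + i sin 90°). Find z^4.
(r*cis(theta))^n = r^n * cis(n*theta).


r^4 = 5^4 = 625
n*theta = 4*90° = 360° = 0° (mod 360)
a = 625*cos(0°) = 625.0000
b = 625*sin(0°) = 0

625 cis(0°) = 625.0000 + 0i


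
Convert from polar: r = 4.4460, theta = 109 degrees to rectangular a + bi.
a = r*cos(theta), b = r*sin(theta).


a = 4.4460*cos(109°) = 4.4460*(-0.32557) = -1.4475
b = 4.4460*sin(109°) = 4.4460*0.94552 = 4.2038

-1.4475 + 4.2038i


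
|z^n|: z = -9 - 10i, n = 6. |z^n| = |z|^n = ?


|z| = sqrt(81+100) = sqrt(181) = 13.4536
|z^6| = |z|^6 = (sqrt(181))^6 = 181^3 = 5929741

|z^6| = 5929741


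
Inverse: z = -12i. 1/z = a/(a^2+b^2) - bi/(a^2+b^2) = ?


|z|^2 = 0+144 = 144
1/z = (0 + 12i)/144

1/z = 0 + 0.0833i


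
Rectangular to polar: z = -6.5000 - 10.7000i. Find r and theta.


r = sqrt(42.25+114.49) = sqrt(156.74) = 12.5196
theta = atan2(-10.7, -6.5) = -121.2777 degrees

r = 12.5196, theta = -121.2777 degrees


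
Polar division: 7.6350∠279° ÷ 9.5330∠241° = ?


r = 7.6350 / 9.5330 = 0.8009
theta = 279° - 241° = 38° = 38° (mod 360)

0.8009 cis(38°)


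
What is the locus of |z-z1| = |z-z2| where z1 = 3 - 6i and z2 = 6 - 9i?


Equal distances means the locus is the perpendicular bisector of z1 and z2.
Midpoint = ((3+6)/2, (-6+(-9))/2) = (4.5000, -7.5000)

Perpendicular bisector through (4.5000, -7.5000)


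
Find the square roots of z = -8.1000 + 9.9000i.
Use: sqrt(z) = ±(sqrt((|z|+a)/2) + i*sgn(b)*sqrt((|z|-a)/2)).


|z| = sqrt(65.61+98.01) = 12.7914
sqrt((|z|+a)/2) = sqrt((12.7914+(-8.1))/2) = sqrt(2.3457) = 1.5316
sqrt((|z|-a)/2) = sqrt((12.7914-(-8.1))/2) = sqrt(10.4457) = 3.2320

±(1.5316 + 3.2320i) i.e. 1.5316 + 3.2320i and -1.5316 - 3.2320i


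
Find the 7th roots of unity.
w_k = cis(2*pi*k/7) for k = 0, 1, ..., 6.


The 7th roots of unity are cis(360k/7°) for k=0..6
Angle step = 360/7 = 51.4286°
Primitive root: cis(51.4286°)
Primitive root = 0.6235 + 0.7818i

7 roots at angles: 0°, 51.4286°, 102.8571°, 154.2857°, 205.7143°, 257.1429°, 308.5714°


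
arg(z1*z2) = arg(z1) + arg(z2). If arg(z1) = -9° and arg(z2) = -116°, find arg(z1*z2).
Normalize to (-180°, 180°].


arg(z1*z2) = -9° - 116° = -125°
Normalized to (-180°, 180°]: -125°

-125°


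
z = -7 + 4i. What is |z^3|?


|z| = sqrt(49+16) = sqrt(65) = 8.0623
|z^3| = |z|^3 = (sqrt(65))^3 = 65*sqrt(65)

|z^3| = 65*sqrt(65) ≈ 524.0468


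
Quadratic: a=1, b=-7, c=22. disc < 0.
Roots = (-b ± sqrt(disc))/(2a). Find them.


disc = (-7)^2 - 4*1*22 = 49 - 88 = -39
sqrt(|disc|) = sqrt(39) = 6.2450
Real part = 7/(2*1) = 3.5000
Imag part = 6.2450/(2*1) = 3.1225

3.5000 ± 3.1225i


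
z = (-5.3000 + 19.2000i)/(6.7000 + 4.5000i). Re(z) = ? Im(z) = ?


Multiply by conjugate: (-5.3000 + 19.2000i)(6.7000 - 4.5000i) / (6.7^2 + 4.5^2)
Numerator real = -5.3*6.7 + 19.2*4.5 = 50.89
Numerator imag = 19.2*6.7 - (-5.3)*4.5 = 152.49
Denominator = 65.14
Re(z) = 50.89/65.14 = 0.7812
Im(z) = 152.49/65.14 = 2.3410

Re(z) = 0.7812, Im(z) = 2.3410


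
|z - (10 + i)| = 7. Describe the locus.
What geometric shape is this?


|z - z0| = r is a circle with center z0 and radius r.
Center = (10, 1), radius = 7

Circle with center (10, 1) and radius 7


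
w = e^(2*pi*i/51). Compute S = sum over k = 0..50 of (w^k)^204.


The roots are w_k = w^k with w = e^(2*pi*i/51), and (w^k)^204 = (w^204)^k.
So S = 1 + u + u^2 + ... + u^(50) with u = w^204.
204 = 4*51 + 0, so 204 is a multiple of 51 and u = (w^51)^4 = 1.
Every one of the 51 terms equals 1: S = 51

S = 51


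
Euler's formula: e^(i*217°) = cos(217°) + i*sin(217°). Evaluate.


cos(217°) = -0.7986
sin(217°) = -0.6018

e^(i*217°) = -0.7986 - 0.6018i


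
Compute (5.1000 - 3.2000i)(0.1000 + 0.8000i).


Real = 5.1*0.1 - (-3.2)*0.8 = 0.51 - (-2.56) = 3.07
Imag = 5.1*0.8 + 0.1*(-3.2) = 4.08 - (0.32) = 3.76

3.0700 + 3.7600i


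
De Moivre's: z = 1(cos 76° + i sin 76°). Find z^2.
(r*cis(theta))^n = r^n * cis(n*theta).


r^2 = 1^2 = 1
n*theta = 2*76° = 152° = 152° (mod 360)
a = 1*cos(152°) = -0.8829
b = 1*sin(152°) = 0.4695

1 cis(152°) = -0.8829 + 0.4695i


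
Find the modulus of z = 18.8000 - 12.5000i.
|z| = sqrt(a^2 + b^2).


|z| = sqrt(18.8^2 + (-12.5)^2) = sqrt(353.44 + 156.25) = sqrt(509.69) = 22.5763

|z| = 22.5763


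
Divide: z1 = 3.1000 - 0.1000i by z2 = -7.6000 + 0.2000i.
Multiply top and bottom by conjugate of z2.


Conjugate of z2 = -7.6000 - 0.2000i
Numerator: (3.1000 - 0.1000i)(-7.6000 - 0.2000i) = -23.5800 + 0.1400i
Denominator: (-7.6)^2 + 0.2^2 = 57.8
Result = (-23.5800 + 0.1400i)/57.8

-0.4080 + 0.0024i


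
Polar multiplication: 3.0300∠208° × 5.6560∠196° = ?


r = 3.0300 * 5.6560 = 17.1377
theta = 208° + 196° = 404° = 44° (mod 360)

17.1377 cis(44°)


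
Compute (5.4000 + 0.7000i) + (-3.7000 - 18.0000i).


Real: 5.4 - 3.7 = 1.7
Imag: 0.7 - 18 = -17.3

1.7000 - 17.3000i


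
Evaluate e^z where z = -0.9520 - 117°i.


e^-0.9520 = 0.3860
cos(-117°) = -0.454
sin(-117°) = -0.891
Real = 0.3860*(-0.454) = -0.1752
Imag = 0.3860*(-0.891) = -0.3439

-0.1752 - 0.3439i


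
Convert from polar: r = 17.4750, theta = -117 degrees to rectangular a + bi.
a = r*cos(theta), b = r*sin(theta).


a = 17.4750*cos(-117°) = 17.4750*(-0.45399) = -7.9335
b = 17.4750*sin(-117°) = 17.4750*(-0.891007) = -15.5703

-7.9335 - 15.5703i


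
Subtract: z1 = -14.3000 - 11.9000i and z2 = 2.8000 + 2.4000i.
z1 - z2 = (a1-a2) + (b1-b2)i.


Real: -14.3 - 2.8 = -17.1
Imag: -11.9 - 2.4 = -14.3

-17.1000 - 14.3000i


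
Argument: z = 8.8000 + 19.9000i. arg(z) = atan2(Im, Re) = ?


Re = 8.8, Im = 19.9
arg = atan2(19.9, 8.8) = 66.1445 degrees

arg(z) = 66.1445 degrees


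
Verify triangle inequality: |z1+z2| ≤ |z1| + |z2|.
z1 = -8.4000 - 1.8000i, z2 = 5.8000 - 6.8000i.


|z1| = sqrt((-8.4)^2 + (-1.8)^2) = sqrt(73.8) = 8.5907
|z2| = sqrt(5.8^2 + (-6.8)^2) = sqrt(79.88) = 8.9376
z1+z2 = -2.6000 - 8.6000i
|z1+z2| = sqrt(80.72) = 8.9844
|z1|+|z2| = 8.5907 + 8.9376 = 17.5283

|z1+z2| = 8.9844 ≤ |z1|+|z2| = 17.5283 (verified)


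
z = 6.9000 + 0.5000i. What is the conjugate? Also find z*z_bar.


z_bar = 6.9000 - 0.5000i
z*z_bar = 6.9^2 + 0.5^2 = 47.61 + 0.25 = 47.86

z_bar = 6.9000 - 0.5000i, z*z_bar = 47.86


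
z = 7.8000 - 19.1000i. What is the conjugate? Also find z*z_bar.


z_bar = 7.8000 + 19.1000i
z*z_bar = 7.8^2 + (-19.1)^2 = 60.84 + 364.81 = 425.65

z_bar = 7.8000 + 19.1000i, z*z_bar = 425.65


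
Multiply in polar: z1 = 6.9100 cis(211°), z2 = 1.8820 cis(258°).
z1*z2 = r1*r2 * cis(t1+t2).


r = 6.9100 * 1.8820 = 13.0046
theta = 211° + 258° = 469° = 109° (mod 360)

13.0046 cis(109°)


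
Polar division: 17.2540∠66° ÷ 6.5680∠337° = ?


r = 17.2540 / 6.5680 = 2.6270
theta = 66° - 337° = -271° = 89° (mod 360)

2.6270 cis(89°)


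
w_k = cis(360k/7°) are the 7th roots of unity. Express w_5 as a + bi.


Angle = 360*5/7 = 257.1429°
a = cos(257.1429°) = -0.2225
b = sin(257.1429°) = -0.9749

-0.2225 - 0.9749i


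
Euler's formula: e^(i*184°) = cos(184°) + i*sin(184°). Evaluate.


cos(184°) = -0.9976
sin(184°) = -0.0698

e^(i*184°) = -0.9976 - 0.0698i


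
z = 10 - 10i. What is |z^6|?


|z| = sqrt(100+100) = sqrt(200) = 14.1421
|z^6| = |z|^6 = (sqrt(200))^6 = 200^3 = 8000000

|z^6| = 8000000


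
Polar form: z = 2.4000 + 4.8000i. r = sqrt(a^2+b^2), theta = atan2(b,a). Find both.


r = sqrt(5.76+23.04) = sqrt(28.8) = 5.3666
theta = atan2(4.8, 2.4) = 63.4349 degrees

r = 5.3666, theta = 63.4349 degrees


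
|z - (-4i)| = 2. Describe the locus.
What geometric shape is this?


|z - z0| = r is a circle with center z0 and radius r.
Center = (0, -4), radius = 2

Circle with center (0, -4) and radius 2


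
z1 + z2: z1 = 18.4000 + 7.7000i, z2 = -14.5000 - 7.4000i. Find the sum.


Real: 18.4 - 14.5 = 3.9
Imag: 7.7 - 7.4 = 0.3

3.9000 + 0.3000i


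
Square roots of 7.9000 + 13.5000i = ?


|z| = sqrt(62.41+182.25) = 15.6416
sqrt((|z|+a)/2) = sqrt((15.6416+7.9)/2) = sqrt(11.7708) = 3.4309
sqrt((|z|-a)/2) = sqrt((15.6416-7.9)/2) = sqrt(3.8708) = 1.9674

±(3.4309 + 1.9674i) i.e. 3.4309 + 1.9674i and -3.4309 - 1.9674i


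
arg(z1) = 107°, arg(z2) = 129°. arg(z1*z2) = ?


arg(z1*z2) = 107° + 129° = 236°
Normalized to (-180°, 180°]: -124°

-124°


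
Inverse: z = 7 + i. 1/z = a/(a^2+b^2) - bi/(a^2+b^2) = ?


|z|^2 = 49+1 = 50
1/z = (7 - 1i)/50

1/z = 0.1400 - 0.0200i


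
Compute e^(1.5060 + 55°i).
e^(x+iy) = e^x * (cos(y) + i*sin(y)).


e^1.5060 = 4.5087
cos(55°) = 0.57358
sin(55°) = 0.81915
Real = 4.5087*0.57358 = 2.5861
Imag = 4.5087*0.81915 = 3.6933

2.5861 + 3.6933i


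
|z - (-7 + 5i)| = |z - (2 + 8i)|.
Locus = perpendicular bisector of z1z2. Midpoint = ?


Equal distances means the locus is the perpendicular bisector of z1 and z2.
Midpoint = ((-7+2)/2, (5+8)/2) = (-2.5000, 6.5000)

Perpendicular bisector through (-2.5000, 6.5000)


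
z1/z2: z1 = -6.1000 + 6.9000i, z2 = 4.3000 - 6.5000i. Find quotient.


Conjugate of z2 = 4.3000 + 6.5000i
Numerator: (-6.1000 + 6.9000i)(4.3000 + 6.5000i) = -71.0800 - 9.9800i
Denominator: 4.3^2 + (-6.5)^2 = 60.74
Result = (-71.0800 - 9.9800i)/60.74

-1.1702 - 0.1643i


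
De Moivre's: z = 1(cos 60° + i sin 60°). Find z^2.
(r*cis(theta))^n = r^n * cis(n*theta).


r^2 = 1^2 = 1
n*theta = 2*60° = 120° = 120° (mod 360)
a = 1*cos(120°) = -0.5000
b = 1*sin(120°) = 0.8660

1 cis(120°) = -0.5000 + 0.8660i


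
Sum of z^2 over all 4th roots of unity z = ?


The roots are w_k = w^k with w = e^(2*pi*i/4), and (w^k)^2 = (w^2)^k.
So S = 1 + u + u^2 + ... + u^(3) with u = w^2.
2 = 0*4 + 2, so 2 is not a multiple of 4: u = w^2 ≠ 1 (w is a primitive 4th root), while u^4 = (w^4)^2 = 1.
Geometric series: S = (1 - u^4)/(1 - u) = (1 - 1)/(1 - u) = 0

S = 0


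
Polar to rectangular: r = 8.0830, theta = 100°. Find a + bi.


a = 8.0830*cos(100°) = 8.0830*(-0.17365) = -1.4036
b = 8.0830*sin(100°) = 8.0830*0.98481 = 7.9602

-1.4036 + 7.9602i


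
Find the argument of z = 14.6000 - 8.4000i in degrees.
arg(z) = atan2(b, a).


Re = 14.6, Im = -8.4
arg = atan2(-8.4, 14.6) = -29.9136 degrees

arg(z) = -29.9136 degrees


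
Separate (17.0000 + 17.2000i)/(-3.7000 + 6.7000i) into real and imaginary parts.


Multiply by conjugate: (17.0000 + 17.2000i)(-3.7000 - 6.7000i) / ((-3.7)^2 + 6.7^2)
Numerator real = 17*(-3.7) + 17.2*6.7 = 52.34
Numerator imag = 17.2*(-3.7) - 17*6.7 = -177.54
Denominator = 58.58
Re(z) = 52.34/58.58 = 0.8935
Im(z) = -177.54/58.58 = -3.0307

Re(z) = 0.8935, Im(z) = -3.0307


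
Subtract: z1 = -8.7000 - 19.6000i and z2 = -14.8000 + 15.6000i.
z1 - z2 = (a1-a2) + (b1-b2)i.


Real: -8.7 + 14.8 = 6.1
Imag: -19.6 - 15.6 = -35.2

6.1000 - 35.2000i


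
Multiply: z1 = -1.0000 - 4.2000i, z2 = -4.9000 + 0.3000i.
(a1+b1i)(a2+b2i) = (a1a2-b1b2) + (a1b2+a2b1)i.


Real = -1*(-4.9) - (-4.2)*0.3 = 4.9 - (-1.26) = 6.16
Imag = -1*0.3 - (4.9)*(-4.2) = -0.3 + 20.58 = 20.28

6.1600 + 20.2800i


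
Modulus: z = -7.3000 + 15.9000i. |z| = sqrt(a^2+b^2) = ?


|z| = sqrt((-7.3)^2 + 15.9^2) = sqrt(53.29 + 252.81) = sqrt(306.1) = 17.4957

|z| = 17.4957


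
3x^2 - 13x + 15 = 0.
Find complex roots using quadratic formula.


disc = (-13)^2 - 4*3*15 = 169 - 180 = -11
sqrt(|disc|) = sqrt(11) = 3.3166
Real part = 13/(2*3) = 2.1667
Imag part = 3.3166/(2*3) = 0.5528

2.1667 ± 0.5528i


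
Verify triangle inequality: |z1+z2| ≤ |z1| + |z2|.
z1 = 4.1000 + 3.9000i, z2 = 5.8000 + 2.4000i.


|z1| = sqrt(4.1^2 + 3.9^2) = sqrt(32.02) = 5.6586
|z2| = sqrt(5.8^2 + 2.4^2) = sqrt(39.4) = 6.2769
z1+z2 = 9.9000 + 6.3000i
|z1+z2| = sqrt(137.7) = 11.7346
|z1|+|z2| = 5.6586 + 6.2769 = 11.9355

|z1+z2| = 11.7346 ≤ |z1|+|z2| = 11.9355 (verified)


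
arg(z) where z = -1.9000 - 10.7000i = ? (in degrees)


Re = -1.9, Im = -10.7
arg = atan2(-10.7, -1.9) = -100.0691 degrees

arg(z) = -100.0691 degrees


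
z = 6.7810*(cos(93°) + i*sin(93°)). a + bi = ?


a = 6.7810*cos(93°) = 6.7810*(-0.05234) = -0.3549
b = 6.7810*sin(93°) = 6.7810*0.99863 = 6.7717

-0.3549 + 6.7717i


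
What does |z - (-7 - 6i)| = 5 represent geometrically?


|z - z0| = r is a circle with center z0 and radius r.
Center = (-7, -6), radius = 5

Circle with center (-7, -6) and radius 5


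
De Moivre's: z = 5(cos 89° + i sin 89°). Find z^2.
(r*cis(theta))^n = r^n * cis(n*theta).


r^2 = 5^2 = 25
n*theta = 2*89° = 178° = 178° (mod 360)
a = 25*cos(178°) = -24.9848
b = 25*sin(178°) = 0.8725

25 cis(178°) = -24.9848 + 0.8725i


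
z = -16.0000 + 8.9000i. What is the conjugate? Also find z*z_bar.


z_bar = -16.0000 - 8.9000i
z*z_bar = (-16)^2 + 8.9^2 = 256 + 79.21 = 335.21

z_bar = -16.0000 - 8.9000i, z*z_bar = 335.21


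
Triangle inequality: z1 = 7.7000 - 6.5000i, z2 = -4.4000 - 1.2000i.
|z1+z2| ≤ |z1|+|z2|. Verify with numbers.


|z1| = sqrt(7.7^2 + (-6.5)^2) = sqrt(101.54) = 10.0767
|z2| = sqrt((-4.4)^2 + (-1.2)^2) = sqrt(20.8) = 4.5607
z1+z2 = 3.3000 - 7.7000i
|z1+z2| = sqrt(70.18) = 8.3774
|z1|+|z2| = 10.0767 + 4.5607 = 14.6374

|z1+z2| = 8.3774 ≤ |z1|+|z2| = 14.6374 (verified)


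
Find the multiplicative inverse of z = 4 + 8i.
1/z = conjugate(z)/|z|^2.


|z|^2 = 16+64 = 80
1/z = (4 - 8i)/80

1/z = 0.0500 - 0.1000i


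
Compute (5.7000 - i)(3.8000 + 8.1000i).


Real = 5.7*3.8 - (-1)*8.1 = 21.66 - (-8.1) = 29.76
Imag = 5.7*8.1 + 3.8*(-1) = 46.17 - (3.8) = 42.37

29.7600 + 42.3700i


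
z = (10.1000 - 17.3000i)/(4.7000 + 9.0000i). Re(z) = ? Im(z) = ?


Multiply by conjugate: (10.1000 - 17.3000i)(4.7000 - 9.0000i) / (4.7^2 + 9^2)
Numerator real = 10.1*4.7 - (17.3)*9 = -108.23
Numerator imag = -17.3*4.7 - 10.1*9 = -172.21
Denominator = 103.09
Re(z) = -108.23/103.09 = -1.0499
Im(z) = -172.21/103.09 = -1.6705

Re(z) = -1.0499, Im(z) = -1.6705


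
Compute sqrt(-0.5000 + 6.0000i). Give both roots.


|z| = sqrt(0.25+36) = 6.0208
sqrt((|z|+a)/2) = sqrt((6.0208+(-0.5))/2) = sqrt(2.7604) = 1.6614
sqrt((|z|-a)/2) = sqrt((6.0208-(-0.5))/2) = sqrt(3.2604) = 1.8057

±(1.6614 + 1.8057i) i.e. 1.6614 + 1.8057i and -1.6614 - 1.8057i


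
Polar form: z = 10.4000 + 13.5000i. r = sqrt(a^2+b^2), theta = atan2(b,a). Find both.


r = sqrt(108.16+182.25) = sqrt(290.41) = 17.0414
theta = atan2(13.5, 10.4) = 52.3904 degrees

r = 17.0414, theta = 52.3904 degrees


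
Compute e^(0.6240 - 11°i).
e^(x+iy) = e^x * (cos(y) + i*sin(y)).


e^0.6240 = 1.8664
cos(-11°) = 0.9816
sin(-11°) = -0.1908
Real = 1.8664*0.9816 = 1.8321
Imag = 1.8664*(-0.1908) = -0.3561

1.8321 - 0.3561i


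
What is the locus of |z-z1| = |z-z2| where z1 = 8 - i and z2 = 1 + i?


Equal distances means the locus is the perpendicular bisector of z1 and z2.
Midpoint = ((8+1)/2, (-1+1)/2) = (4.5000, 0)

Perpendicular bisector through (4.5000, 0)


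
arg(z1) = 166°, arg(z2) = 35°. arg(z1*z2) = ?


arg(z1*z2) = 166° + 35° = 201°
Normalized to (-180°, 180°]: -159°

-159°


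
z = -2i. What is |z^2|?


|z| = sqrt(0+4) = sqrt(4) = 2
|z^2| = |z|^2 = 2^2 = 4

|z^2| = 4


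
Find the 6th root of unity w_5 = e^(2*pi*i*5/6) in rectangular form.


Angle = 360*5/6 = 300°
a = cos(300°) = 0.5000
b = sin(300°) = -0.8660

0.5000 - 0.8660i


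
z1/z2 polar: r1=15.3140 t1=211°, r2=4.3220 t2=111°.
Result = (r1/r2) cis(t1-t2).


r = 15.3140 / 4.3220 = 3.5433
theta = 211° - 111° = 100° = 100° (mod 360)

3.5433 cis(100°)


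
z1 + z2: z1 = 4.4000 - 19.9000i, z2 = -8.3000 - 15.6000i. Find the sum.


Real: 4.4 - 8.3 = -3.9
Imag: -19.9 - 15.6 = -35.5

-3.9000 - 35.5000i


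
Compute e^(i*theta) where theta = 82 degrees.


cos(82°) = 0.1392
sin(82°) = 0.9903

e^(i*82°) = 0.1392 + 0.9903i


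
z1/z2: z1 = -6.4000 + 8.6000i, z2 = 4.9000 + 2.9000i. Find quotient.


Conjugate of z2 = 4.9000 - 2.9000i
Numerator: (-6.4000 + 8.6000i)(4.9000 - 2.9000i) = -6.4200 + 60.7000i
Denominator: 4.9^2 + 2.9^2 = 32.42
Result = (-6.4200 + 60.7000i)/32.42

-0.1980 + 1.8723i


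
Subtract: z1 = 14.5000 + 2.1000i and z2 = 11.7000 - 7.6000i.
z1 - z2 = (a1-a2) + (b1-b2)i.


Real: 14.5 - 11.7 = 2.8
Imag: 2.1 + 7.6 = 9.7

2.8000 + 9.7000i


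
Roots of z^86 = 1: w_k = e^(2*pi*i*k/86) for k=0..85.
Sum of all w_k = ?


The sum of all 86th roots of unity is 0.
Geometric series: (1 - w^86)/(1 - w) = (1-1)/(1-w) = 0 since w^86 = 1, w ≠ 1.
Alternatively: coefficient of z^85 in z^86 - 1 is 0.

0


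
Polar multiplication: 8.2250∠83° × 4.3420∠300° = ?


r = 8.2250 * 4.3420 = 35.7129
theta = 83° + 300° = 383° = 23° (mod 360)

35.7129 cis(23°)


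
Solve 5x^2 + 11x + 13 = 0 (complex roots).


disc = 11^2 - 4*5*13 = 121 - 260 = -139
sqrt(|disc|) = sqrt(139) = 11.7898
Real part = -11/(2*5) = -1.1000
Imag part = 11.7898/(2*5) = 1.1790

-1.1000 ± 1.1790i


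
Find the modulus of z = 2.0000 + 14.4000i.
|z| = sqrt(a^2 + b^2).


|z| = sqrt(2^2 + 14.4^2) = sqrt(4 + 207.36) = sqrt(211.36) = 14.5382

|z| = 14.5382


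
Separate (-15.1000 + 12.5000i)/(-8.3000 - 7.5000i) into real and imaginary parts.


Multiply by conjugate: (-15.1000 + 12.5000i)(-8.3000 + 7.5000i) / ((-8.3)^2 + (-7.5)^2)
Numerator real = -15.1*(-8.3) + 12.5*(-7.5) = 31.58
Numerator imag = 12.5*(-8.3) - (-15.1)*(-7.5) = -217
Denominator = 125.14
Re(z) = 31.58/125.14 = 0.2524
Im(z) = -217/125.14 = -1.7341

Re(z) = 0.2524, Im(z) = -1.7341


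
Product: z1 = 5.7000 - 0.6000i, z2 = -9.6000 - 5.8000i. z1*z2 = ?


Real = 5.7*(-9.6) - (-0.6)*(-5.8) = -54.72 - 3.48 = -58.2
Imag = 5.7*(-5.8) - (9.6)*(-0.6) = -33.06 + 5.76 = -27.3

-58.2000 - 27.3000i


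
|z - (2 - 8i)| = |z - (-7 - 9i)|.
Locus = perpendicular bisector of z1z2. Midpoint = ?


Equal distances means the locus is the perpendicular bisector of z1 and z2.
Midpoint = ((2+(-7))/2, (-8+(-9))/2) = (-2.5000, -8.5000)

Perpendicular bisector through (-2.5000, -8.5000)


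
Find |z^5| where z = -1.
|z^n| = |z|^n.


|z| = sqrt(1+0) = sqrt(1) = 1
|z^5| = |z|^5 = 1^5 = 1

|z^5| = 1


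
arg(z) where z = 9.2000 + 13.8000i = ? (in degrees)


Re = 9.2, Im = 13.8
arg = atan2(13.8, 9.2) = 56.3099 degrees

arg(z) = 56.3099 degrees


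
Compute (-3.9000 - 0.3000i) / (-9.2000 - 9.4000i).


Conjugate of z2 = -9.2000 + 9.4000i
Numerator: (-3.9000 - 0.3000i)(-9.2000 + 9.4000i) = 38.7000 - 33.9000i
Denominator: (-9.2)^2 + (-9.4)^2 = 173
Result = (38.7000 - 33.9000i)/173

0.2237 - 0.1960i


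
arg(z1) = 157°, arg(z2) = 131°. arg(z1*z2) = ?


arg(z1*z2) = 157° + 131° = 288°
Normalized to (-180°, 180°]: -72°

-72°


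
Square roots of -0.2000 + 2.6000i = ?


|z| = sqrt(0.04+6.76) = 2.6077
sqrt((|z|+a)/2) = sqrt((2.6077+(-0.2))/2) = sqrt(1.2038) = 1.0972
sqrt((|z|-a)/2) = sqrt((2.6077-(-0.2))/2) = sqrt(1.4038) = 1.1848

±(1.0972 + 1.1848i) i.e. 1.0972 + 1.1848i and -1.0972 - 1.1848i


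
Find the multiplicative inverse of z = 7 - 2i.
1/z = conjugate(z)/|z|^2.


|z|^2 = 49+4 = 53
1/z = (7 + 2i)/53

1/z = 0.1321 + 0.0377i


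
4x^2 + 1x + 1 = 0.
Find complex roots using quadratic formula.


disc = 1^2 - 4*4*1 = 1 - 16 = -15
sqrt(|disc|) = sqrt(15) = 3.8730
Real part = -1/(2*4) = -0.1250
Imag part = 3.8730/(2*4) = 0.4841

-0.1250 ± 0.4841i


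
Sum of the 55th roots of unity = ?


The sum of all 55th roots of unity is 0.
Geometric series: (1 - w^55)/(1 - w) = (1-1)/(1-w) = 0 since w^55 = 1, w ≠ 1.
Alternatively: coefficient of z^54 in z^55 - 1 is 0.

0


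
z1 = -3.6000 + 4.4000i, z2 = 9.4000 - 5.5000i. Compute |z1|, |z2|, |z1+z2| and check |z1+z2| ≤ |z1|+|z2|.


|z1| = sqrt((-3.6)^2 + 4.4^2) = sqrt(32.32) = 5.6851
|z2| = sqrt(9.4^2 + (-5.5)^2) = sqrt(118.61) = 10.8908
z1+z2 = 5.8000 - 1.1000i
|z1+z2| = sqrt(34.85) = 5.9034
|z1|+|z2| = 5.6851 + 10.8908 = 16.5759

|z1+z2| = 5.9034 ≤ |z1|+|z2| = 16.5759 (verified)


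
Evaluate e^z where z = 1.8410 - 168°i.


e^1.8410 = 6.3028
cos(-168°) = -0.97815
sin(-168°) = -0.2079
Real = 6.3028*(-0.97815) = -6.1651
Imag = 6.3028*(-0.2079) = -1.3104

-6.1651 - 1.3104i


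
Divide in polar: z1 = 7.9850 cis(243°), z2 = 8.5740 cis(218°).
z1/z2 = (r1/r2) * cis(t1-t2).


r = 7.9850 / 8.5740 = 0.9313
theta = 243° - 218° = 25° = 25° (mod 360)

0.9313 cis(25°)


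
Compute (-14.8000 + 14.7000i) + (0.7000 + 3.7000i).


Real: -14.8 + 0.7 = -14.1
Imag: 14.7 + 3.7 = 18.4

-14.1000 + 18.4000i


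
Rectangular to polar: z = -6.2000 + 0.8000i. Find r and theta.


r = sqrt(38.44+0.64) = sqrt(39.08) = 6.2514
theta = atan2(0.8, -6.2) = 172.6476 degrees

r = 6.2514, theta = 172.6476 degrees


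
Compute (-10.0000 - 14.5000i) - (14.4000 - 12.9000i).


Real: -10 - 14.4 = -24.4
Imag: -14.5 + 12.9 = -1.6

-24.4000 - 1.6000i


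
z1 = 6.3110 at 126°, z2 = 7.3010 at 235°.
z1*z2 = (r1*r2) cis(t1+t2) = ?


r = 6.3110 * 7.3010 = 46.0766
theta = 126° + 235° = 361° = 1° (mod 360)

46.0766 cis(1°)


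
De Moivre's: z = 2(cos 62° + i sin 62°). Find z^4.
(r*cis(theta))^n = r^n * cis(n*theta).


r^4 = 2^4 = 16
n*theta = 4*62° = 248° = 248° (mod 360)
a = 16*cos(248°) = -5.9937
b = 16*sin(248°) = -14.8349

16 cis(248°) = -5.9937 - 14.8349i


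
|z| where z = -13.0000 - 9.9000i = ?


|z| = sqrt((-13)^2 + (-9.9)^2) = sqrt(169 + 98.01) = sqrt(267.01) = 16.3404

|z| = 16.3404


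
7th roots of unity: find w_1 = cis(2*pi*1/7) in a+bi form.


Angle = 360*1/7 = 51.4286°
a = cos(51.4286°) = 0.6235
b = sin(51.4286°) = 0.7818

0.6235 + 0.7818i


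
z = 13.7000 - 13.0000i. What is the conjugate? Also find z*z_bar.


z_bar = 13.7000 + 13.0000i
z*z_bar = 13.7^2 + (-13)^2 = 187.69 + 169 = 356.69

z_bar = 13.7000 + 13.0000i, z*z_bar = 356.69


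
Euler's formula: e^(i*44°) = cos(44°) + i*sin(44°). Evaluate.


cos(44°) = 0.7193
sin(44°) = 0.6947

e^(i*44°) = 0.7193 + 0.6947i


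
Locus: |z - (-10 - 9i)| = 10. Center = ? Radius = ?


|z - z0| = r is a circle with center z0 and radius r.
Center = (-10, -9), radius = 10

Circle with center (-10, -9) and radius 10


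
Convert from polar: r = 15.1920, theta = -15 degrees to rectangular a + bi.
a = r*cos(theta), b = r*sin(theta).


a = 15.1920*cos(-15°) = 15.1920*0.965926 = 14.6743
b = 15.1920*sin(-15°) = 15.1920*(-0.25882) = -3.9320

14.6743 - 3.9320i


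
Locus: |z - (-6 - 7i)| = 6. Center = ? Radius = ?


|z - z0| = r is a circle with center z0 and radius r.
Center = (-6, -7), radius = 6

Circle with center (-6, -7) and radius 6


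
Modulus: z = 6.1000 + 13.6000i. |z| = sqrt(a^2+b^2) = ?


|z| = sqrt(6.1^2 + 13.6^2) = sqrt(37.21 + 184.96) = sqrt(222.17) = 14.9054

|z| = 14.9054


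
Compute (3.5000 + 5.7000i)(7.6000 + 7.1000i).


Real = 3.5*7.6 - 5.7*7.1 = 26.6 - 40.47 = -13.87
Imag = 3.5*7.1 + 7.6*5.7 = 24.85 + 43.32 = 68.17

-13.8700 + 68.1700i


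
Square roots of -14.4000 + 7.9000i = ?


|z| = sqrt(207.36+62.41) = 16.4247
sqrt((|z|+a)/2) = sqrt((16.4247+(-14.4))/2) = sqrt(1.0123) = 1.0062
sqrt((|z|-a)/2) = sqrt((16.4247-(-14.4))/2) = sqrt(15.4123) = 3.9259

±(1.0062 + 3.9259i) i.e. 1.0062 + 3.9259i and -1.0062 - 3.9259i


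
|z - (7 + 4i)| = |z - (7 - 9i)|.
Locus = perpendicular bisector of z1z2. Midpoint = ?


Equal distances means the locus is the perpendicular bisector of z1 and z2.
Midpoint = ((7+7)/2, (4+(-9))/2) = (7.0000, -2.5000)

Perpendicular bisector through (7.0000, -2.5000)


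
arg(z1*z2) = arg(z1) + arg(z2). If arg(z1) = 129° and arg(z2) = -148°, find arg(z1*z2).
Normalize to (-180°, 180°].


arg(z1*z2) = 129° - 148° = -19°
Normalized to (-180°, 180°]: -19°

-19°


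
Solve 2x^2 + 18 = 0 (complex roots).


disc = 0^2 - 4*2*18 = 0 - 144 = -144
sqrt(|disc|) = sqrt(144) = 12.0000
Real part = 0/(2*2) = 0
Imag part = 12.0000/(2*2) = 3.0000

0 ± 3.0000i


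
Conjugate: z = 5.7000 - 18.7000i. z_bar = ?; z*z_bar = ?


z_bar = 5.7000 + 18.7000i
z*z_bar = 5.7^2 + (-18.7)^2 = 32.49 + 349.69 = 382.18

z_bar = 5.7000 + 18.7000i, z*z_bar = 382.18


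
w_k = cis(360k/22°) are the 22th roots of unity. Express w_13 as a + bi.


Angle = 360*13/22 = 212.7273°
a = cos(212.7273°) = -0.8413
b = sin(212.7273°) = -0.5406

-0.8413 - 0.5406i


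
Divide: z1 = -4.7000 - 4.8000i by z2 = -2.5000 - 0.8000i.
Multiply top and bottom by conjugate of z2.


Conjugate of z2 = -2.5000 + 0.8000i
Numerator: (-4.7000 - 4.8000i)(-2.5000 + 0.8000i) = 15.5900 + 8.2400i
Denominator: (-2.5)^2 + (-0.8)^2 = 6.89
Result = (15.5900 + 8.2400i)/6.89

2.2627 + 1.1959i


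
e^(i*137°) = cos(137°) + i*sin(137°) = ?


cos(137°) = -0.7314
sin(137°) = 0.6820

e^(i*137°) = -0.7314 + 0.6820i


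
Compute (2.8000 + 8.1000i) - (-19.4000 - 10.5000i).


Real: 2.8 + 19.4 = 22.2
Imag: 8.1 + 10.5 = 18.6

22.2000 + 18.6000i


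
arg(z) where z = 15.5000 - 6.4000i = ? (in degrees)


Re = 15.5, Im = -6.4
arg = atan2(-6.4, 15.5) = -22.4359 degrees

arg(z) = -22.4359 degrees


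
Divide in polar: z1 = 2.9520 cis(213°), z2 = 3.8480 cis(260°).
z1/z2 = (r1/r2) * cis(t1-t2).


r = 2.9520 / 3.8480 = 0.7672
theta = 213° - 260° = -47° = 313° (mod 360)

0.7672 cis(313°)


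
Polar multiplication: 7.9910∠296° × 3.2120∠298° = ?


r = 7.9910 * 3.2120 = 25.6671
theta = 296° + 298° = 594° = 234° (mod 360)

25.6671 cis(234°)


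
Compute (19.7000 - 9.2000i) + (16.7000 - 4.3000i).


Real: 19.7 + 16.7 = 36.4
Imag: -9.2 - 4.3 = -13.5

36.4000 - 13.5000i


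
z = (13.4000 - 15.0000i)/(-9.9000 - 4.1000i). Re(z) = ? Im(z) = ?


Multiply by conjugate: (13.4000 - 15.0000i)(-9.9000 + 4.1000i) / ((-9.9)^2 + (-4.1)^2)
Numerator real = 13.4*(-9.9) - (15)*(-4.1) = -71.16
Numerator imag = -15*(-9.9) - 13.4*(-4.1) = 203.44
Denominator = 114.82
Re(z) = -71.16/114.82 = -0.6198
Im(z) = 203.44/114.82 = 1.7718

Re(z) = -0.6198, Im(z) = 1.7718


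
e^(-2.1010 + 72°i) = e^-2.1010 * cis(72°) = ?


e^-2.1010 = 0.1223
cos(72°) = 0.309
sin(72°) = 0.9511
Real = 0.1223*0.309 = 0.0378
Imag = 0.1223*0.9511 = 0.1163

0.0378 + 0.1163i


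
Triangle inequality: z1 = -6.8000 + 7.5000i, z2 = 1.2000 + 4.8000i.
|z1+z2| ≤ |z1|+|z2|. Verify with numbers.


|z1| = sqrt((-6.8)^2 + 7.5^2) = sqrt(102.49) = 10.1237
|z2| = sqrt(1.2^2 + 4.8^2) = sqrt(24.48) = 4.9477
z1+z2 = -5.6000 + 12.3000i
|z1+z2| = sqrt(182.65) = 13.5148
|z1|+|z2| = 10.1237 + 4.9477 = 15.0714

|z1+z2| = 13.5148 ≤ |z1|+|z2| = 15.0714 (verified)


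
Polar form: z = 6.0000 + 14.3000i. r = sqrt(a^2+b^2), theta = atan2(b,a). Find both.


r = sqrt(36+204.49) = sqrt(240.49) = 15.5077
theta = atan2(14.3, 6) = 67.2380 degrees

r = 15.5077, theta = 67.2380 degrees


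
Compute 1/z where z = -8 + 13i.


|z|^2 = 64+169 = 233
1/z = (-8 - 13i)/233

1/z = -0.0343 - 0.0558i


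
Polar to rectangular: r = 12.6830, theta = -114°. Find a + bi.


a = 12.6830*cos(-114°) = 12.6830*(-0.406737) = -5.1586
b = 12.6830*sin(-114°) = 12.6830*(-0.913545) = -11.5865

-5.1586 - 11.5865i


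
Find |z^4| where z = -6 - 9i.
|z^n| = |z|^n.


|z| = sqrt(36+81) = sqrt(117) = 10.8167
|z^4| = |z|^4 = (sqrt(117))^4 = 117^2 = 13689

|z^4| = 13689


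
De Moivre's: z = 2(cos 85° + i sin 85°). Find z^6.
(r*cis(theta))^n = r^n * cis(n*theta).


r^6 = 2^6 = 64
n*theta = 6*85° = 510° = 150° (mod 360)
a = 64*cos(150°) = -55.4256
b = 64*sin(150°) = 32.0000

64 cis(150°) = -55.4256 + 32.0000i


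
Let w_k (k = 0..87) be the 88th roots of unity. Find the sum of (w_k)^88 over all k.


The roots are w_k = w^k with w = e^(2*pi*i/88), and (w^k)^88 = (w^88)^k.
So S = 1 + u + u^2 + ... + u^(87) with u = w^88.
88 = 1*88 + 0, so 88 is a multiple of 88 and u = (w^88)^1 = 1.
Every one of the 88 terms equals 1: S = 88

S = 88


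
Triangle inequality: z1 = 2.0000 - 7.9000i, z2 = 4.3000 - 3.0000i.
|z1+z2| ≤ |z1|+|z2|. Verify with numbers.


|z1| = sqrt(2^2 + (-7.9)^2) = sqrt(66.41) = 8.1492
|z2| = sqrt(4.3^2 + (-3)^2) = sqrt(27.49) = 5.2431
z1+z2 = 6.3000 - 10.9000i
|z1+z2| = sqrt(158.5) = 12.5897
|z1|+|z2| = 8.1492 + 5.2431 = 13.3923

|z1+z2| = 12.5897 ≤ |z1|+|z2| = 13.3923 (verified)


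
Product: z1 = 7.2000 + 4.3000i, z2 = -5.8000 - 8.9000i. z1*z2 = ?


Real = 7.2*(-5.8) - 4.3*(-8.9) = -41.76 - (-38.27) = -3.49
Imag = 7.2*(-8.9) - (5.8)*4.3 = -64.08 - (24.94) = -89.02

-3.4900 - 89.0200i


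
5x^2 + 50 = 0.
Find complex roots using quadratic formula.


disc = 0^2 - 4*5*50 = 0 - 1000 = -1000
sqrt(|disc|) = sqrt(1000) = 31.6228
Real part = 0/(2*5) = 0
Imag part = 31.6228/(2*5) = 3.1623

0 ± 3.1623i


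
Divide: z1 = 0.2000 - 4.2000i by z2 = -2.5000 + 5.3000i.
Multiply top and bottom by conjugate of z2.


Conjugate of z2 = -2.5000 - 5.3000i
Numerator: (0.2000 - 4.2000i)(-2.5000 - 5.3000i) = -22.7600 + 9.4400i
Denominator: (-2.5)^2 + 5.3^2 = 34.34
Result = (-22.7600 + 9.4400i)/34.34

-0.6628 + 0.2749i


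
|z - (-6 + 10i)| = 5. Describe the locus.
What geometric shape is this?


|z - z0| = r is a circle with center z0 and radius r.
Center = (-6, 10), radius = 5

Circle with center (-6, 10) and radius 5


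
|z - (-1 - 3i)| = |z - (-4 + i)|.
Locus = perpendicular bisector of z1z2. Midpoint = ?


Equal distances means the locus is the perpendicular bisector of z1 and z2.
Midpoint = ((-1+(-4))/2, (-3+1)/2) = (-2.5000, -1.0000)

Perpendicular bisector through (-2.5000, -1.0000)


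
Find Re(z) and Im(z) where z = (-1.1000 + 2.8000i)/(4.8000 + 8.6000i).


Multiply by conjugate: (-1.1000 + 2.8000i)(4.8000 - 8.6000i) / (4.8^2 + 8.6^2)
Numerator real = -1.1*4.8 + 2.8*8.6 = 18.8
Numerator imag = 2.8*4.8 - (-1.1)*8.6 = 22.9
Denominator = 97
Re(z) = 18.8/97 = 0.1938
Im(z) = 22.9/97 = 0.2361

Re(z) = 0.1938, Im(z) = 0.2361


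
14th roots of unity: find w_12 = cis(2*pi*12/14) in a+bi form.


Angle = 360*12/14 = 308.5714°
a = cos(308.5714°) = 0.6235
b = sin(308.5714°) = -0.7818

0.6235 - 0.7818i


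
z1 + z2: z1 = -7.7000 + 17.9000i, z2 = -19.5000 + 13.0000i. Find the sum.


Real: -7.7 - 19.5 = -27.2
Imag: 17.9 + 13 = 30.9

-27.2000 + 30.9000i


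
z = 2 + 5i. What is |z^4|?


|z| = sqrt(4+25) = sqrt(29) = 5.3852
|z^4| = |z|^4 = (sqrt(29))^4 = 29^2 = 841

|z^4| = 841


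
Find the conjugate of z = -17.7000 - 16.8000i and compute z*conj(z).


z_bar = -17.7000 + 16.8000i
z*z_bar = (-17.7)^2 + (-16.8)^2 = 313.29 + 282.24 = 595.53

z_bar = -17.7000 + 16.8000i, z*z_bar = 595.53


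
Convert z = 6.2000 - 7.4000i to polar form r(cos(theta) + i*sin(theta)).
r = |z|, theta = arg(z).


r = sqrt(38.44+54.76) = sqrt(93.2) = 9.6540
theta = atan2(-7.4, 6.2) = -50.0425 degrees

r = 9.6540, theta = -50.0425 degrees


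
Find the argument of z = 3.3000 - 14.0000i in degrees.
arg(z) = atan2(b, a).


Re = 3.3, Im = -14
arg = atan2(-14, 3.3) = -76.7367 degrees

arg(z) = -76.7367 degrees


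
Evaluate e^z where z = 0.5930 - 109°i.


e^0.5930 = 1.8094
cos(-109°) = -0.3256
sin(-109°) = -0.9455
Real = 1.8094*(-0.3256) = -0.5891
Imag = 1.8094*(-0.9455) = -1.7108

-0.5891 - 1.7108i


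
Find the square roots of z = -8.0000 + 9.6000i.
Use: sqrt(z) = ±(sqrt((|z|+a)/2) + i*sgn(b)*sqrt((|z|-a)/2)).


|z| = sqrt(64+92.16) = 12.4964
sqrt((|z|+a)/2) = sqrt((12.4964+(-8))/2) = sqrt(2.2482) = 1.4994
sqrt((|z|-a)/2) = sqrt((12.4964-(-8))/2) = sqrt(10.2482) = 3.2013

±(1.4994 + 3.2013i) i.e. 1.4994 + 3.2013i and -1.4994 - 3.2013i


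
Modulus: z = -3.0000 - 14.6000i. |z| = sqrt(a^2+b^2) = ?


|z| = sqrt((-3)^2 + (-14.6)^2) = sqrt(9 + 213.16) = sqrt(222.16) = 14.9050

|z| = 14.9050


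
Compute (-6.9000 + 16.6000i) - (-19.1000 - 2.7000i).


Real: -6.9 + 19.1 = 12.2
Imag: 16.6 + 2.7 = 19.3

12.2000 + 19.3000i


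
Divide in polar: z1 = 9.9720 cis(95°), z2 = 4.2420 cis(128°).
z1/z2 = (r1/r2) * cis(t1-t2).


r = 9.9720 / 4.2420 = 2.3508
theta = 95° - 128° = -33° = 327° (mod 360)

2.3508 cis(327°)


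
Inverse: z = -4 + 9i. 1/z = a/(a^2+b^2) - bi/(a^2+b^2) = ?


|z|^2 = 16+81 = 97
1/z = (-4 - 9i)/97

1/z = -0.0412 - 0.0928i


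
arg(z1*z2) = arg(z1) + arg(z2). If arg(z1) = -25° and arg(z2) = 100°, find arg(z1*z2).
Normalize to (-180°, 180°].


arg(z1*z2) = -25° + 100° = 75°
Normalized to (-180°, 180°]: 75°

75°


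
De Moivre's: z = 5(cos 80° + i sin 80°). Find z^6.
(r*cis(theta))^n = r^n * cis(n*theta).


r^6 = 5^6 = 15625
n*theta = 6*80° = 480° = 120° (mod 360)
a = 15625*cos(120°) = -7812.5000
b = 15625*sin(120°) = 13531.6469

15625 cis(120°) = -7812.5000 + 13531.6469i
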